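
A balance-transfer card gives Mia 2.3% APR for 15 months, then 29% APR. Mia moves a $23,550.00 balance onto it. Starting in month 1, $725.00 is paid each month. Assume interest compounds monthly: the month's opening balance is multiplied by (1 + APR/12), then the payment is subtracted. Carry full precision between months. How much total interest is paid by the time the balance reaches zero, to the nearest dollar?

Promo months 1–15 at r₀ = 2.3%/12 = 0.00191667; months 16+ at r₁ = 29%/12 = 0.0241667.
After month 15: iterate B ← B·(1+r₀) − $725.00 for 15 months → $13,214.10.
Then at r₁ with $725.00/mo: n₂ = −ln(1 − r₁·B/P)/ln(1+r₁) ≈ 24.32 → 25 more payments.
Total paid = 39·$725.00 + $231.26 = $28,506.26; interest = $28,506.26 − $23,550.00 = $4,956.26.

$4,956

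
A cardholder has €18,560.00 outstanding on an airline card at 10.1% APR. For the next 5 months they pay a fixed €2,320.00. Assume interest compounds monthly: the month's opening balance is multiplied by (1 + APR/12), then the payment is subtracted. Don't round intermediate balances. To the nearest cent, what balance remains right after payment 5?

€7,557.41

Monthly rate r = 10.1%/12 = 0.841667% = 0.00841667.
Each month: B ← B·(1+r) − €2,320.00.
Month 1: interest €156.21; balance after payment €16,396.21.
Month 2: interest €138.00; balance after payment €14,214.21.
Month 3: interest €119.64; balance after payment €12,013.85.
Month 4: interest €101.12; balance after payment €9,794.97.
Month 5: interest €82.44; balance after payment €7,557.41.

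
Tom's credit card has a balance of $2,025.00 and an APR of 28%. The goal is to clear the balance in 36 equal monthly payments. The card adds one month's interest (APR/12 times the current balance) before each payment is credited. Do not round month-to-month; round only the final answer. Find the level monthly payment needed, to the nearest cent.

Monthly rate r = 28%/12 = 2.33333% = 0.0233333.
Level-payment amortization: P = B₀·r / (1 − (1+r)^(−n)) = 2025.00·0.0233333 / (1 − 1.02333^(−36)).
Denominator 1 − (1+r)^(−36) = 0.564103228.
P = 47.25 / 0.564103228 ≈ 83.76.

$83.76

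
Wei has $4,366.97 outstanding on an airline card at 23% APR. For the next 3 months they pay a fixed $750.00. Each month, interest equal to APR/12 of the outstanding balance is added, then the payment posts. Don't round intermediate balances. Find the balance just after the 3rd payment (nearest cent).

$2,329.51

Monthly rate r = 23%/12 = 1.91667% = 0.0191667.
Each month: B ← B·(1+r) − $750.00.
Month 1: interest $83.70; balance after payment $3,700.67.
Month 2: interest $70.93; balance after payment $3,021.60.
Month 3: interest $57.91; balance after payment $2,329.51.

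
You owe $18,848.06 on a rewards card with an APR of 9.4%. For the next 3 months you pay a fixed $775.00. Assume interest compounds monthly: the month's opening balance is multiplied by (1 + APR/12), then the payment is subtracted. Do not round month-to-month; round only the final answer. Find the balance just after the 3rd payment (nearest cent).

$16,951.21

Monthly rate r = 9.4%/12 = 0.783333% = 0.00783333.
Each month: B ← B·(1+r) − $775.00.
Month 1: interest $147.64; balance after payment $18,220.70.
Month 2: interest $142.73; balance after payment $17,588.43.
Month 3: interest $137.78; balance after payment $16,951.21.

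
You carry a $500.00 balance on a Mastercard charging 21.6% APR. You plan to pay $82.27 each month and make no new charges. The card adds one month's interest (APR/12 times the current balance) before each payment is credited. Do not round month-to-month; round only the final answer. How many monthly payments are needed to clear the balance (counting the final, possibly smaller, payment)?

7 payments

Monthly rate r = 21.6%/12 = 1.8% = 0.018.
Recurrence: B ← B·(1+r) − $82.27.
Month 1: interest $9.00; balance after payment $426.73.
Month 2: interest $7.68; balance after payment $352.14.
Closed form: n = −ln(1 − rB₀/P)/ln(1+r) = −ln(0.8906)/ln(1.018) ≈ 6.494, so the balance reaches zero during payment 7.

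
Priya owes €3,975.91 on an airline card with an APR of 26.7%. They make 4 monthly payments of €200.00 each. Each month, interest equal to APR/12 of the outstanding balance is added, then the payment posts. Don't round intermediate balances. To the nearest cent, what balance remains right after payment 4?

€3,514.65

Monthly rate r = 26.7%/12 = 2.225% = 0.02225.
Each month: B ← B·(1+r) − €200.00.
Month 1: interest €88.46; balance after payment €3,864.37.
Month 2: interest €85.98; balance after payment €3,750.36.
Month 3: interest €83.45; balance after payment €3,633.80.
Month 4: interest €80.85; balance after payment €3,514.65.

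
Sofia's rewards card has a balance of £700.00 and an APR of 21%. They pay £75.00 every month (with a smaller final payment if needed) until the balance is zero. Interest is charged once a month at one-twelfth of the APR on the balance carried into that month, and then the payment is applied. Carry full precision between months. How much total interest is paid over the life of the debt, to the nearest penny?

£71.07

Monthly rate r = 21%/12 = 1.75% = 0.0175.
Payoff takes n = ⌈−ln(1 − rB₀/P)/ln(1+r)⌉ = ⌈10.279⌉ = 11 payments; the last is £21.07.
Total paid = 10·£75.00 + £21.07 = £771.07.
Total interest = total paid − principal = £771.07 − £700.00 = £71.07.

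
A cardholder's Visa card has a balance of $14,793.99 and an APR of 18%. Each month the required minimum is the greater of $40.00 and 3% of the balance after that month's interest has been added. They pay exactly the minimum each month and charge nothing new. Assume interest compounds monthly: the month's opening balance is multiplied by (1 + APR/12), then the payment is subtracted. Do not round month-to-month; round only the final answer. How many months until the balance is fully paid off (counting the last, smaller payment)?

Monthly rate r = 18%/12 = 1.5% = 0.015.
While 3% of the post-interest balance exceeds $40.00, each month B ← (B·(1+r))·(1 − 0.03), i.e. B shrinks by the factor (1+r)·0.97 = 0.98455.
This holds for months 1–156. Entering month 157 the balance is $1,303.70; 3% of the post-interest balance is now below $40.00, so the flat $40.00 minimum applies from here.
From month 157 a fixed $40.00 at rate r clears $1,303.70 in 46 more payments. Total: 156 + 46 = 202 months.

202 months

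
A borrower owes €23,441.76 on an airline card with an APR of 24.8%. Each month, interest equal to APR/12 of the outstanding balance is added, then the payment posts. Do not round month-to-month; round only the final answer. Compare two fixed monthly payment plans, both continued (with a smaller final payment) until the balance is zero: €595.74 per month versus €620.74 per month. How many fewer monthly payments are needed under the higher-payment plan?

Monthly rate r = 24.8%/12 = 2.06667% = 0.0206667.
At €595.74/mo: n = ⌈−ln(1 − rB₀/P)/ln(1+r)⌉ = 83 payments (last €11.45); total interest = total paid − €23,441.76 = €25,420.37.
At €620.74/mo: 75 payments (last €75.88); total interest €22,568.88.
Payments saved = 83 − 75 = 8.

8 fewer payments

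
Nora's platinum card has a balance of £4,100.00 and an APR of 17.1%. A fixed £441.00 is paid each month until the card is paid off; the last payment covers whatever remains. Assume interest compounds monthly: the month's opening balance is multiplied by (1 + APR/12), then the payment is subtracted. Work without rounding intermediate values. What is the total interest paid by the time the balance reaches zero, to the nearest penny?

Monthly rate r = 17.1%/12 = 1.425% = 0.01425.
Payoff takes n = ⌈−ln(1 − rB₀/P)/ln(1+r)⌉ = ⌈10.044⌉ = 11 payments; the last is £19.64.
Total paid = 10·£441.00 + £19.64 = £4,429.64.
Total interest = total paid − principal = £4,429.64 − £4,100.00 = £329.64.

£329.64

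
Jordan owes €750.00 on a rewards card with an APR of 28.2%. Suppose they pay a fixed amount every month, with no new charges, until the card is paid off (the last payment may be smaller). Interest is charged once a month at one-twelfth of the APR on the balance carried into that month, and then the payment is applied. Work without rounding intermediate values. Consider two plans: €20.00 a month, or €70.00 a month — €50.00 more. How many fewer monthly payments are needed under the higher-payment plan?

Monthly rate r = 28.2%/12 = 2.35% = 0.0235.
At €20.00/mo: n = ⌈−ln(1 − rB₀/P)/ln(1+r)⌉ = 92 payments (last €14.66); total interest = total paid − €750.00 = €1,084.66.
At €70.00/mo: 13 payments (last €34.34); total interest €124.34.
Payments saved = 92 − 13 = 79.

79 fewer payments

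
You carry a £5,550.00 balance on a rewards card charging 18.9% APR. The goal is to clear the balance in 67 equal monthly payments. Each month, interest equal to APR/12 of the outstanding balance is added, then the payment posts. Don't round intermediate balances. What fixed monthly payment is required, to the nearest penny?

£134.68

Monthly rate r = 18.9%/12 = 1.575% = 0.01575.
Level-payment amortization: P = B₀·r / (1 − (1+r)^(−n)) = 5550.00·0.01575 / (1 − 1.01575^(−67)).
Denominator 1 − (1+r)^(−67) = 0.649020038.
P = 87.4125 / 0.649020038 ≈ 134.68.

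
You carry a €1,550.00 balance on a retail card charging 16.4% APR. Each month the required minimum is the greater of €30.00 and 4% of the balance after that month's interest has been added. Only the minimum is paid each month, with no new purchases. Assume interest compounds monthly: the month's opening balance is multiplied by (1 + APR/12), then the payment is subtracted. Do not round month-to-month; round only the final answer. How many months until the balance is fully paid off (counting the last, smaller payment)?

Monthly rate r = 16.4%/12 = 1.36667% = 0.0136667.
While 4% of the post-interest balance exceeds €30.00, each month B ← (B·(1+r))·(1 − 0.04), i.e. B shrinks by the factor (1+r)·0.96 = 0.97312.
This holds for months 1–28. Entering month 29 the balance is €722.75; 4% of the post-interest balance is now below €30.00, so the flat €30.00 minimum applies from here.
From month 29 a fixed €30.00 at rate r clears €722.75 in 30 more payments. Total: 28 + 30 = 58 months.

58 months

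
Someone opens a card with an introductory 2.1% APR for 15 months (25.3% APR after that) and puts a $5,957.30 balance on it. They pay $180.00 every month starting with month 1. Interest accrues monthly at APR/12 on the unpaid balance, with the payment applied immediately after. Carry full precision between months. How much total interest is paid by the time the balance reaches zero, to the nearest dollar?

$1,095

Promo months 1–15 at r₀ = 2.1%/12 = 0.00175; months 16+ at r₁ = 25.3%/12 = 0.0210833.
After month 15: iterate B ← B·(1+r₀) − $180.00 for 15 months → $3,382.28.
Then at r₁ with $180.00/mo: n₂ = −ln(1 − r₁·B/P)/ln(1+r₁) ≈ 24.18 → 25 more payments.
Total paid = 39·$180.00 + $32.33 = $7,052.33; interest = $7,052.33 − $5,957.30 = $1,095.03.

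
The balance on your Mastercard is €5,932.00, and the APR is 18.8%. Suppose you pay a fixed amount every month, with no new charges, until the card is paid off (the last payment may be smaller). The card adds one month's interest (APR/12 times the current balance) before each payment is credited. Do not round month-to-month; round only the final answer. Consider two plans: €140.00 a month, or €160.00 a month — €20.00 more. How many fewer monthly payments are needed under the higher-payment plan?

Monthly rate r = 18.8%/12 = 1.56667% = 0.0156667.
At €140.00/mo: n = ⌈−ln(1 − rB₀/P)/ln(1+r)⌉ = 71 payments (last €17.60); total interest = total paid − €5,932.00 = €3,885.60.
At €160.00/mo: 56 payments (last €149.52); total interest €3,017.52.
Payments saved = 71 − 56 = 15.

15 fewer payments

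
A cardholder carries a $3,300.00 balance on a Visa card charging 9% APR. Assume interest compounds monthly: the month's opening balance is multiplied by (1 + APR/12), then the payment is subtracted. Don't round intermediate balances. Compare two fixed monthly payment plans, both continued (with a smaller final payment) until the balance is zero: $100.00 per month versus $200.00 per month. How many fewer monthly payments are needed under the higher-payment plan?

Monthly rate r = 9%/12 = 0.75% = 0.0075.
At $100.00/mo: n = ⌈−ln(1 − rB₀/P)/ln(1+r)⌉ = 39 payments (last $5.61); total interest = total paid − $3,300.00 = $505.61.
At $200.00/mo: 18 payments (last $136.13); total interest $236.13.
Payments saved = 39 − 18 = 21.

21 fewer payments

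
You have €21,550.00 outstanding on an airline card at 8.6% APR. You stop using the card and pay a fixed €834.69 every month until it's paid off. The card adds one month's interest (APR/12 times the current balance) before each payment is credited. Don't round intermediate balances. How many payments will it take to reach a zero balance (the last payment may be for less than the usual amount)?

29 months

Monthly rate r = 8.6%/12 = 0.716667% = 0.00716667.
Recurrence: B ← B·(1+r) − €834.69.
Month 1: interest €154.44; balance after payment €20,869.75.
Month 2: interest €149.57; balance after payment €20,184.63.
Closed form: n = −ln(1 − rB₀/P)/ln(1+r) = −ln(0.81497)/ln(1.00717) ≈ 28.651, so the balance reaches zero during payment 29.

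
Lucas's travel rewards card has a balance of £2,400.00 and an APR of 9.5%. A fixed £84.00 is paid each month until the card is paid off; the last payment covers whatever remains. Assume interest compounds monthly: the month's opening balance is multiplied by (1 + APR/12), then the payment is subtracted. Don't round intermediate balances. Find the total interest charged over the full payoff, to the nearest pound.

Monthly rate r = 9.5%/12 = 0.791667% = 0.00791667.
Payoff takes n = ⌈−ln(1 − rB₀/P)/ln(1+r)⌉ = ⌈32.519⌉ = 33 payments; the last is £43.69.
Total paid = 32·£84.00 + £43.69 = £2,731.69.
Total interest = total paid − principal = £2,731.69 − £2,400.00 = £331.69.

£332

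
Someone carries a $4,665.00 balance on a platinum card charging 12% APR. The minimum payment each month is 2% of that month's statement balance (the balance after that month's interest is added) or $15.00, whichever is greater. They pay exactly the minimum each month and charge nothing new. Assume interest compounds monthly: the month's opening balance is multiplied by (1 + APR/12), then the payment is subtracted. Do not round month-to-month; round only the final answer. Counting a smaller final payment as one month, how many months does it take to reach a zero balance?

Monthly rate r = 12%/12 = 1% = 0.01.
While 2% of the post-interest balance exceeds $15.00, each month B ← (B·(1+r))·(1 − 0.02), i.e. B shrinks by the factor (1+r)·0.98 = 0.9898.
This holds for months 1–180. Entering month 181 the balance is $736.87; 2% of the post-interest balance is now below $15.00, so the flat $15.00 minimum applies from here.
From month 181 a fixed $15.00 at rate r clears $736.87 in 68 more payments. Total: 180 + 68 = 248 months.

248 months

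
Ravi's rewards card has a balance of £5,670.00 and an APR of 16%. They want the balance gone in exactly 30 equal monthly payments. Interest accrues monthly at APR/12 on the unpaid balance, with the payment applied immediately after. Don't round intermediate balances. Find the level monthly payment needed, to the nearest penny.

Monthly rate r = 16%/12 = 1.33333% = 0.0133333.
Level-payment amortization: P = B₀·r / (1 − (1+r)^(−n)) = 5670.00·0.0133333 / (1 − 1.01333^(−30)).
Denominator 1 − (1+r)^(−30) = 0.327905822.
P = 75.6 / 0.327905822 ≈ 230.55.

£230.55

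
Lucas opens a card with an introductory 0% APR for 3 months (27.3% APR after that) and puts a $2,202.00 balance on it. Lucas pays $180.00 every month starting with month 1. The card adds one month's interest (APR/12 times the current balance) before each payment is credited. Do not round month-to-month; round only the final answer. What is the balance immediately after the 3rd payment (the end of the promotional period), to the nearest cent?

$1,662.00

Promo months 1–3 at r₀ = 0%/12 = 0; months 4+ at r₁ = 27.3%/12 = 0.02275.
After month 3 (no interest yet): B = $2,202.00 − 3·$180.00 = $1,662.00.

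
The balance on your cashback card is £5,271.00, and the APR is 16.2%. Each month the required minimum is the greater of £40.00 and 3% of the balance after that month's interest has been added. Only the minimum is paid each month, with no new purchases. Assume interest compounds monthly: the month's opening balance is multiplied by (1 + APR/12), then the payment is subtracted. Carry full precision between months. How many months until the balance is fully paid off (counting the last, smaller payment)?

126 months

Monthly rate r = 16.2%/12 = 1.35% = 0.0135.
While 3% of the post-interest balance exceeds £40.00, each month B ← (B·(1+r))·(1 − 0.03), i.e. B shrinks by the factor (1+r)·0.97 = 0.9831.
This holds for months 1–82. Entering month 83 the balance is £1,302.34; 3% of the post-interest balance is now below £40.00, so the flat £40.00 minimum applies from here.
From month 83 a fixed £40.00 at rate r clears £1,302.34 in 44 more payments. Total: 82 + 44 = 126 months.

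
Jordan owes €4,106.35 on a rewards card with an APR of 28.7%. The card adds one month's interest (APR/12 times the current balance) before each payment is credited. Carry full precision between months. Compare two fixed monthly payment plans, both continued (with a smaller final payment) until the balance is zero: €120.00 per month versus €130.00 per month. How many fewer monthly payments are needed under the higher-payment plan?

13 fewer payments

Monthly rate r = 28.7%/12 = 2.39167% = 0.0239167.
At €120.00/mo: n = ⌈−ln(1 − rB₀/P)/ln(1+r)⌉ = 73 payments (last €22.14); total interest = total paid − €4,106.35 = €4,555.79.
At €130.00/mo: 60 payments (last €76.91); total interest €3,640.56.
Payments saved = 73 − 60 = 13.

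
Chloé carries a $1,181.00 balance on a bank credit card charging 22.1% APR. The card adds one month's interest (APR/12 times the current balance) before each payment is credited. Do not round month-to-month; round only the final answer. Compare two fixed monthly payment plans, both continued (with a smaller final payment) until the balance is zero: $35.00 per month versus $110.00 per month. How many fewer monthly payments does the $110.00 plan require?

41 fewer payments

Monthly rate r = 22.1%/12 = 1.84167% = 0.0184167.
At $35.00/mo: n = ⌈−ln(1 − rB₀/P)/ln(1+r)⌉ = 54 payments (last $8.02); total interest = total paid − $1,181.00 = $682.02.
At $110.00/mo: 13 payments (last $8.01); total interest $147.01.
Payments saved = 54 − 13 = 41.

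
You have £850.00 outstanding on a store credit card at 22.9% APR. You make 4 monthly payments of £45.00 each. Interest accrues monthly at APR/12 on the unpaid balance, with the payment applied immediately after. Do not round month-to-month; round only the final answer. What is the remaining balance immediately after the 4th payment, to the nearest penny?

Monthly rate r = 22.9%/12 = 1.90833% = 0.0190833.
Each month: B ← B·(1+r) − £45.00.
Month 1: interest £16.22; balance after payment £821.22.
Month 2: interest £15.67; balance after payment £791.89.
Month 3: interest £15.11; balance after payment £762.00.
Month 4: interest £14.54; balance after payment £731.55.

£731.55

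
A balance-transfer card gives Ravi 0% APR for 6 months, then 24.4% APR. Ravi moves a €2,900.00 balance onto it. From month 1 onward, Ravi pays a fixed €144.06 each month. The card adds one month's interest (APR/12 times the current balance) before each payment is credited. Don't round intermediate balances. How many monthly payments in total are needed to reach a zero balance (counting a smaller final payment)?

Promo months 1–6 at r₀ = 0%/12 = 0; months 7+ at r₁ = 24.4%/12 = 0.0203333.
After month 6 (no interest yet): B = €2,900.00 − 6·€144.06 = €2,035.64.
Then at r₁ with €144.06/mo: n₂ = −ln(1 − r₁·B/P)/ln(1+r₁) ≈ 16.83 → 17 more payments.

23 payments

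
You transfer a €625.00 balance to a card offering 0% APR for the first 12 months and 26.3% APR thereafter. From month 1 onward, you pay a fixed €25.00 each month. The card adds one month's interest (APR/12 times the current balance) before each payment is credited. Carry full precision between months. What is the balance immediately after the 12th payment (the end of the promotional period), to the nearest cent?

€325.00

Promo months 1–12 at r₀ = 0%/12 = 0; months 13+ at r₁ = 26.3%/12 = 0.0219167.
After month 12 (no interest yet): B = €625.00 − 12·€25.00 = €325.00.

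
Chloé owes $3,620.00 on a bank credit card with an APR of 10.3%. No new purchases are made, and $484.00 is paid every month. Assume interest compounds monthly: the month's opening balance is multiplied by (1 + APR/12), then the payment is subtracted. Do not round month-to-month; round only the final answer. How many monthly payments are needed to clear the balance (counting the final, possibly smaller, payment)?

8 months

Monthly rate r = 10.3%/12 = 0.858333% = 0.00858333.
Recurrence: B ← B·(1+r) − $484.00.
Month 1: interest $31.07; balance after payment $3,167.07.
Month 2: interest $27.18; balance after payment $2,710.26.
Closed form: n = −ln(1 − rB₀/P)/ln(1+r) = −ln(0.9358)/ln(1.00858) ≈ 7.763, so the balance reaches zero during payment 8.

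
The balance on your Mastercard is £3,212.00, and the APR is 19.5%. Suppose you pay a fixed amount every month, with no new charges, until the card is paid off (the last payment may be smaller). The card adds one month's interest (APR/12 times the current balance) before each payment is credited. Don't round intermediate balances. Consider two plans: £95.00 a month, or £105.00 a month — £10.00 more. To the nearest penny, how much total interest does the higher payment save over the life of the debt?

Monthly rate r = 19.5%/12 = 1.625% = 0.01625.
At £95.00/mo: n = ⌈−ln(1 − rB₀/P)/ln(1+r)⌉ = 50 payments (last £43.64); total interest = total paid − £3,212.00 = £1,486.64.
At £105.00/mo: 43 payments (last £67.55); total interest £1,265.55.
Interest saved = £1,486.64 − £1,265.55 = £221.09.

£221.09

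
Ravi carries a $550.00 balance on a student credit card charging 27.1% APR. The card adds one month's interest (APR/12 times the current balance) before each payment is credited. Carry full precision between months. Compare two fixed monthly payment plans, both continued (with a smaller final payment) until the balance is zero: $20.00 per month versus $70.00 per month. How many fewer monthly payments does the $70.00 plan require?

Monthly rate r = 27.1%/12 = 2.25833% = 0.0225833.
At $20.00/mo: n = ⌈−ln(1 − rB₀/P)/ln(1+r)⌉ = 44 payments (last $9.05); total interest = total paid − $550.00 = $319.05.
At $70.00/mo: 9 payments (last $52.42); total interest $62.42.
Payments saved = 44 − 9 = 35.

35 fewer payments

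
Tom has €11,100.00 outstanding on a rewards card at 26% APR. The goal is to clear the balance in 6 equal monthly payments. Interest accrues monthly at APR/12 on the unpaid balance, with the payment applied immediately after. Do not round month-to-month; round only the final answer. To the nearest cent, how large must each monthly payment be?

€1,992.80

Monthly rate r = 26%/12 = 2.16667% = 0.0216667.
Level-payment amortization: P = B₀·r / (1 − (1+r)^(−n)) = 11100.00·0.0216667 / (1 − 1.02167^(−6)).
Denominator 1 − (1+r)^(−6) = 0.120684649.
P = 240.5 / 0.120684649 ≈ 1992.80.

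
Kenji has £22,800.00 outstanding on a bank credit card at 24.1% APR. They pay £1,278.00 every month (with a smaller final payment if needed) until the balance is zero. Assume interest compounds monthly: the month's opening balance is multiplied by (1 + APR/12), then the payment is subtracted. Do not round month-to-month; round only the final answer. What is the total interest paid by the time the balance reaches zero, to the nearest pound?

Monthly rate r = 24.1%/12 = 2.00833% = 0.0200833.
Payoff takes n = ⌈−ln(1 − rB₀/P)/ln(1+r)⌉ = ⌈22.310⌉ = 23 payments; the last is £399.29.
Total paid = 22·£1,278.00 + £399.29 = £28,515.29.
Total interest = total paid − principal = £28,515.29 − £22,800.00 = £5,715.29.

£5,715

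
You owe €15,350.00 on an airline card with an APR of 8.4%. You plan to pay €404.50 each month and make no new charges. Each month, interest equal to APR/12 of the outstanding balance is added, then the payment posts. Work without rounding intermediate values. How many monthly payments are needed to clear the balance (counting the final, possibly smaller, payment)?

Monthly rate r = 8.4%/12 = 0.7% = 0.007.
Recurrence: B ← B·(1+r) − €404.50.
Month 1: interest €107.45; balance after payment €15,052.95.
Month 2: interest €105.37; balance after payment €14,753.82.
Closed form: n = −ln(1 − rB₀/P)/ln(1+r) = −ln(0.73436)/ln(1.007) ≈ 44.262, so the balance reaches zero during payment 45.

45 months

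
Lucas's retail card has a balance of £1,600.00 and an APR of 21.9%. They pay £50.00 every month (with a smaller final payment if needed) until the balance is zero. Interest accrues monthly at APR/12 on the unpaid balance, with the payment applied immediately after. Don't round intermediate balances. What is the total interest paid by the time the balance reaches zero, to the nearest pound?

£825

Monthly rate r = 21.9%/12 = 1.825% = 0.01825.
Payoff takes n = ⌈−ln(1 − rB₀/P)/ln(1+r)⌉ = ⌈48.496⌉ = 49 payments; the last is £24.91.
Total paid = 48·£50.00 + £24.91 = £2,424.91.
Total interest = total paid − principal = £2,424.91 − £1,600.00 = £824.91.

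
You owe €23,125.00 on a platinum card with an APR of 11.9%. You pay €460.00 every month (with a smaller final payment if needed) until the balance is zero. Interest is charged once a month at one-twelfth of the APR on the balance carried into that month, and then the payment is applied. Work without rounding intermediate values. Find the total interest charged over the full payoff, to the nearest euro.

€9,050

Monthly rate r = 11.9%/12 = 0.991667% = 0.00991667.
Payoff takes n = ⌈−ln(1 − rB₀/P)/ln(1+r)⌉ = ⌈69.945⌉ = 70 payments; the last is €434.96.
Total paid = 69·€460.00 + €434.96 = €32,174.96.
Total interest = total paid − principal = €32,174.96 − €23,125.00 = €9,049.96.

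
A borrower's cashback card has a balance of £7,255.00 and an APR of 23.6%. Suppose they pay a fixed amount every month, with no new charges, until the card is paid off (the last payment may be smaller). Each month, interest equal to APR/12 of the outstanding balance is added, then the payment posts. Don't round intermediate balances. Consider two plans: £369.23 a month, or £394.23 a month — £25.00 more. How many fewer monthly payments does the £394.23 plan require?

2 fewer payments

Monthly rate r = 23.6%/12 = 1.96667% = 0.0196667.
At £369.23/mo: n = ⌈−ln(1 − rB₀/P)/ln(1+r)⌉ = 26 payments (last £29.98); total interest = total paid − £7,255.00 = £2,005.73.
At £394.23/mo: 24 payments (last £27.71); total interest £1,840.00.
Payments saved = 26 − 24 = 2.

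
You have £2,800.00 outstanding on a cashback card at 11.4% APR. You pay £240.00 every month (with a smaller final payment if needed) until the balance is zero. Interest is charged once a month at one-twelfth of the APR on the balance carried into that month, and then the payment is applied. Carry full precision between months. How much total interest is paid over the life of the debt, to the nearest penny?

£182.03

Monthly rate r = 11.4%/12 = 0.95% = 0.0095.
Payoff takes n = ⌈−ln(1 − rB₀/P)/ln(1+r)⌉ = ⌈12.424⌉ = 13 payments; the last is £102.03.
Total paid = 12·£240.00 + £102.03 = £2,982.03.
Total interest = total paid − principal = £2,982.03 − £2,800.00 = £182.03.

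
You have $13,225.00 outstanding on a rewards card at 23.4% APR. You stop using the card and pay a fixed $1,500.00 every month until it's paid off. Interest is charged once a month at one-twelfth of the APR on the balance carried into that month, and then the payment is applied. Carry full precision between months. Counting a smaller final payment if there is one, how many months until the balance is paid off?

Monthly rate r = 23.4%/12 = 1.95% = 0.0195.
Recurrence: B ← B·(1+r) − $1,500.00.
Month 1: interest $257.89; balance after payment $11,982.89.
Month 2: interest $233.67; balance after payment $10,716.55.
Closed form: n = −ln(1 − rB₀/P)/ln(1+r) = −ln(0.82808)/ln(1.0195) ≈ 9.768, so the balance reaches zero during payment 10.

10 payments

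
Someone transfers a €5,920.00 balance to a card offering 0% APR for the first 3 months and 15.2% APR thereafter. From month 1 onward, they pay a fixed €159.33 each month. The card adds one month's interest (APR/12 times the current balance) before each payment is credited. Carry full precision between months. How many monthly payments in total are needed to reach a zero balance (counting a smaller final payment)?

Promo months 1–3 at r₀ = 0%/12 = 0; months 4+ at r₁ = 15.2%/12 = 0.0126667.
After month 3 (no interest yet): B = €5,920.00 − 3·€159.33 = €5,442.01.
Then at r₁ with €159.33/mo: n₂ = −ln(1 − r₁·B/P)/ln(1+r₁) ≈ 45.03 → 46 more payments.

49 payments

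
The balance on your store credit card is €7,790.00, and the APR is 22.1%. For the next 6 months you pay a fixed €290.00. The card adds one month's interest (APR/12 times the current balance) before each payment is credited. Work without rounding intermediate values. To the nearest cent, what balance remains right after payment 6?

Monthly rate r = 22.1%/12 = 1.84167% = 0.0184167.
Each month: B ← B·(1+r) − €290.00.
Month 1: interest €143.47; balance after payment €7,643.47.
Month 2: interest €140.77; balance after payment €7,494.23.
Month 3: interest €138.02; balance after payment €7,342.25.
Month 4: interest €135.22; balance after payment €7,187.47.
Month 5: interest €132.37; balance after payment €7,029.84.
Month 6: interest €129.47; balance after payment €6,869.31.

€6,869.31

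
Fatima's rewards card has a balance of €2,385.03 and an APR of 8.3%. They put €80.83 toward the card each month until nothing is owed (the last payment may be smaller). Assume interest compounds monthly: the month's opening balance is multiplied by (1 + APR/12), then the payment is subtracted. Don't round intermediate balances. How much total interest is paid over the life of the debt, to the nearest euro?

€292

Monthly rate r = 8.3%/12 = 0.691667% = 0.00691667.
Payoff takes n = ⌈−ln(1 − rB₀/P)/ln(1+r)⌉ = ⌈33.116⌉ = 34 payments; the last is €9.44.
Total paid = 33·€80.83 + €9.44 = €2,676.83.
Total interest = total paid − principal = €2,676.83 − €2,385.03 = €291.80.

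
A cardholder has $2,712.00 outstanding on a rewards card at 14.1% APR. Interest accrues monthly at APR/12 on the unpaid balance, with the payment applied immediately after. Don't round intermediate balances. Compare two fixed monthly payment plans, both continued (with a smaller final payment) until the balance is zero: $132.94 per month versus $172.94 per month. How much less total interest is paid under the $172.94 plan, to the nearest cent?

Monthly rate r = 14.1%/12 = 1.175% = 0.01175.
At $132.94/mo: n = ⌈−ln(1 − rB₀/P)/ln(1+r)⌉ = 24 payments (last $61.31); total interest = total paid − $2,712.00 = $406.93.
At $172.94/mo: 18 payments (last $75.38); total interest $303.36.
Interest saved = $406.93 − $303.36 = $103.57.

$103.57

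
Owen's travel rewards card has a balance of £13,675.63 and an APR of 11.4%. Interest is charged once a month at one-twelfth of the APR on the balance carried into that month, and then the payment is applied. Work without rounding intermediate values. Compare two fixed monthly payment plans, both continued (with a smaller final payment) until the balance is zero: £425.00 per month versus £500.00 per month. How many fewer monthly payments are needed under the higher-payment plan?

Monthly rate r = 11.4%/12 = 0.95% = 0.0095.
At £425.00/mo: n = ⌈−ln(1 − rB₀/P)/ln(1+r)⌉ = 39 payments (last £249.57); total interest = total paid − £13,675.63 = £2,723.94.
At £500.00/mo: 32 payments (last £411.49); total interest £2,235.86.
Payments saved = 39 − 32 = 7.

7 fewer payments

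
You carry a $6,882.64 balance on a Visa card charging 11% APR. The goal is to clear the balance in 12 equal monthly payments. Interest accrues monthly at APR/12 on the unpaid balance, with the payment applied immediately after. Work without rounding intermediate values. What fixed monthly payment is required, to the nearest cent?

$608.30

Monthly rate r = 11%/12 = 0.916667% = 0.00916667.
Level-payment amortization: P = B₀·r / (1 − (1+r)^(−n)) = 6882.64·0.00916667 / (1 − 1.00917^(−12)).
Denominator 1 − (1+r)^(−12) = 0.103716844.
P = 63.0909 / 0.103716844 ≈ 608.30.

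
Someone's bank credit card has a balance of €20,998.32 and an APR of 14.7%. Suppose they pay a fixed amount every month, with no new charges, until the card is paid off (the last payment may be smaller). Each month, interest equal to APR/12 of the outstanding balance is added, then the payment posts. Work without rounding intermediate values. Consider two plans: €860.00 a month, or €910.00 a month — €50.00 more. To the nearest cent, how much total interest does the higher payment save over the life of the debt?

€272.45

Monthly rate r = 14.7%/12 = 1.225% = 0.01225.
At €860.00/mo: n = ⌈−ln(1 − rB₀/P)/ln(1+r)⌉ = 30 payments (last €163.55); total interest = total paid − €20,998.32 = €4,105.23.
At €910.00/mo: 28 payments (last €261.10); total interest €3,832.78.
Interest saved = €4,105.23 − €3,832.78 = €272.45.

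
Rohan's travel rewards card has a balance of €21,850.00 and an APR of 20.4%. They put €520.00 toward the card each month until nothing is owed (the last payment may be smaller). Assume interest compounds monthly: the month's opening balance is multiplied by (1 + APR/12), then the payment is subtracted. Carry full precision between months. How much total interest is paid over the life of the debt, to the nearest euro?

€16,800

Monthly rate r = 20.4%/12 = 1.7% = 0.017.
Payoff takes n = ⌈−ln(1 − rB₀/P)/ln(1+r)⌉ = ⌈74.325⌉ = 75 payments; the last is €170.02.
Total paid = 74·€520.00 + €170.02 = €38,650.02.
Total interest = total paid − principal = €38,650.02 − €21,850.00 = €16,800.02.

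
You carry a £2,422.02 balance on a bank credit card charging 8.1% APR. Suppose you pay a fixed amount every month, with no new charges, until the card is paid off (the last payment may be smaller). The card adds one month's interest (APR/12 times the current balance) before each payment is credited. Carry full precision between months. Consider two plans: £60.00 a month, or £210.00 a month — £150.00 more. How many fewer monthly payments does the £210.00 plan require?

35 fewer payments

Monthly rate r = 8.1%/12 = 0.675% = 0.00675.
At £60.00/mo: n = ⌈−ln(1 − rB₀/P)/ln(1+r)⌉ = 48 payments (last £17.22); total interest = total paid − £2,422.02 = £415.20.
At £210.00/mo: 13 payments (last £10.03); total interest £108.01.
Payments saved = 48 − 13 = 35.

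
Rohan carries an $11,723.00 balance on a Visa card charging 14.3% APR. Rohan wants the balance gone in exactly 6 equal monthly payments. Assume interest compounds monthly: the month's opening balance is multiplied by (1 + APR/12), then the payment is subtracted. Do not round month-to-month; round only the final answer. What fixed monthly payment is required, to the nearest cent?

Monthly rate r = 14.3%/12 = 1.19167% = 0.0119167.
Level-payment amortization: P = B₀·r / (1 − (1+r)^(−n)) = 11723.00·0.0119167 / (1 − 1.01192^(−6)).
Denominator 1 − (1+r)^(−6) = 0.0686101385.
P = 139.699 / 0.0686101385 ≈ 2036.13.

$2,036.13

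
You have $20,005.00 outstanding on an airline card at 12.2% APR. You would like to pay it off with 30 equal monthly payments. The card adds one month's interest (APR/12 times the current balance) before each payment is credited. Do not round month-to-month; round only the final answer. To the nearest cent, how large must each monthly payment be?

$777.04

Monthly rate r = 12.2%/12 = 1.01667% = 0.0101667.
Level-payment amortization: P = B₀·r / (1 − (1+r)^(−n)) = 20005.00·0.0101667 / (1 − 1.01017^(−30)).
Denominator 1 − (1+r)^(−30) = 0.26174059.
P = 203.384 / 0.26174059 ≈ 777.04.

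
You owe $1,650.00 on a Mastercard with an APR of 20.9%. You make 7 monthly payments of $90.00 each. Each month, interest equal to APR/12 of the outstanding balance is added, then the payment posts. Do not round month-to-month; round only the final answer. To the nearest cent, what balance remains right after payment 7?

Monthly rate r = 20.9%/12 = 1.74167% = 0.0174167.
Each month: B ← B·(1+r) − $90.00.
Month 1: interest $28.74; balance after payment $1,588.74.
Month 2: interest $27.67; balance after payment $1,526.41.
Month 3: interest $26.58; balance after payment $1,462.99.
Month 4: interest $25.48; balance after payment $1,398.47.
Month 5: interest $24.36; balance after payment $1,332.83.
Month 6: interest $23.21; balance after payment $1,266.04.
Month 7: interest $22.05; balance after payment $1,198.09.

$1,198.09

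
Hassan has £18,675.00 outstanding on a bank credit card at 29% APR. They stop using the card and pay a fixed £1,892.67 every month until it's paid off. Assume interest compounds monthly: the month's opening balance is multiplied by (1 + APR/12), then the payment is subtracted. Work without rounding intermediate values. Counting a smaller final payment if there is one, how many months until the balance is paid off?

12 months

Monthly rate r = 29%/12 = 2.41667% = 0.0241667.
Recurrence: B ← B·(1+r) − £1,892.67.
Month 1: interest £451.31; balance after payment £17,233.64.
Month 2: interest £416.48; balance after payment £15,757.45.
Closed form: n = −ln(1 − rB₀/P)/ln(1+r) = −ln(0.76155)/ln(1.02417) ≈ 11.408, so the balance reaches zero during payment 12.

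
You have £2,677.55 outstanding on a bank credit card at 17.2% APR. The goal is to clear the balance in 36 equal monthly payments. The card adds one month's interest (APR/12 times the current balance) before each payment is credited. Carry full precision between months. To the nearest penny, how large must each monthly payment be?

£95.73

Monthly rate r = 17.2%/12 = 1.43333% = 0.0143333.
Level-payment amortization: P = B₀·r / (1 − (1+r)^(−n)) = 2677.55·0.0143333 / (1 − 1.01433^(−36)).
Denominator 1 − (1+r)^(−36) = 0.400906117.
P = 38.3782 / 0.400906117 ≈ 95.73.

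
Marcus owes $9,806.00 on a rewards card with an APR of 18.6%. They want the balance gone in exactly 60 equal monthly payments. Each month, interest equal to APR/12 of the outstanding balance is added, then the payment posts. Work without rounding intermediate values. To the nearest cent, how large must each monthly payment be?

$252.22

Monthly rate r = 18.6%/12 = 1.55% = 0.0155.
Level-payment amortization: P = B₀·r / (1 − (1+r)^(−n)) = 9806.00·0.0155 / (1 − 1.0155^(−60)).
Denominator 1 − (1+r)^(−60) = 0.602621528.
P = 151.993 / 0.602621528 ≈ 252.22.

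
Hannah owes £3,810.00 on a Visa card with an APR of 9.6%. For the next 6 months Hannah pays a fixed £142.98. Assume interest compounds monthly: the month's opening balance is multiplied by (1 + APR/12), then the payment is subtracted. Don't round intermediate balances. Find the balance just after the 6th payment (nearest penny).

£3,121.36

Monthly rate r = 9.6%/12 = 0.8% = 0.008.
Each month: B ← B·(1+r) − £142.98.
Month 1: interest £30.48; balance after payment £3,697.50.
Month 2: interest £29.58; balance after payment £3,584.10.
Month 3: interest £28.67; balance after payment £3,469.79.
Month 4: interest £27.76; balance after payment £3,354.57.
Month 5: interest £26.84; balance after payment £3,238.43.
Month 6: interest £25.91; balance after payment £3,121.36.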